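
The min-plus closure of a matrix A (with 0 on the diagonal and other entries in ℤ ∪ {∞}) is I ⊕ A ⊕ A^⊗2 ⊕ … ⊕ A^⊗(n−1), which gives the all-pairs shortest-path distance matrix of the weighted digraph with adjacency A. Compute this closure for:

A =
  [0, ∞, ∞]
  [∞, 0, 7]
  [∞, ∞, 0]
Closure =
  [0, ∞, ∞]
  [∞, 0, 7]
  [∞, ∞, 0]

This is the Floyd-Warshall all-pairs shortest-path computation. For each intermediate vertex k = 0, 1, …, 2, update dist[i][j] ← min(dist[i][j], dist[i][k] + dist[k][j]). The final matrix gives, for each (i, j), the minimum total weight of any directed path from i to j (possibly empty when i = j).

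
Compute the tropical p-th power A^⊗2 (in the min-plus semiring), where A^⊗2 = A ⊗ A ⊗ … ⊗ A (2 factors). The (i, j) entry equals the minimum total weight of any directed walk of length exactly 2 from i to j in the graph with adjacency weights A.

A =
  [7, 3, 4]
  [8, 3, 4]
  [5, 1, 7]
A^⊗2 =
  [9, 5, 7]
  [9, 5, 7]
  [9, 4, 5]

Each entry (A^⊗2)_ij equals the minimum over all length-2 walks i = v_0 → v_1 → … → v_2 = j of Σ_t A[v_t][v_{t+1}]. For example, for (i, j) = (0, 2) we minimise over 3 possible intermediate vertex sequences; the minimum is 7, attained along the walk 0 → 1 → 2.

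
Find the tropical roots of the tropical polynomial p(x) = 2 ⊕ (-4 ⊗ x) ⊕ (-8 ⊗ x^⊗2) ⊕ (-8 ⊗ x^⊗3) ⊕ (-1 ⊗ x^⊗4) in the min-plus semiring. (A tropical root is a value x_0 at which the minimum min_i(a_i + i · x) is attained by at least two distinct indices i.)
Roots: {-7, 0, 4, 6}

Each tropical root is a break point of the lower envelope of the lines y = a_i + i · x (there are 5 lines, with slopes 0, 1, ..., 4). Only the lines that attain the minimum somewhere contribute to roots; other lines are dominated. Here the surviving (envelope) indices are i = 4, i = 3, i = 2, i = 1, i = 0.
Intersections between consecutive envelope lines give the roots: for adjacent envelope indices i < j the intersection is x = (a_i − a_j) / (j − i). Reading off the sorted break points: {-7, 0, 4, 6}.
Verification: at each break x_0, at least two indices attain the minimum of min_i(a_i + i · x_0).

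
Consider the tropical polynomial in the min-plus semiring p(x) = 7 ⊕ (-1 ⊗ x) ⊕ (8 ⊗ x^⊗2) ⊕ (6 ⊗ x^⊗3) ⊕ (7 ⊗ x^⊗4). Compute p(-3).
p(-3) = -5

A tropical monomial a ⊗ x^⊗i evaluates to a + i · x. Evaluating each term at x = -3:
  Term 0 contributes 7 + 0 · -3 = 7
  Term 1 contributes -1 + 1 · -3 = -4
  Term 2 contributes 8 + 2 · -3 = 2
  Term 3 contributes 6 + 3 · -3 = -3
  Term 4 contributes 7 + 4 · -3 = -5
p(-3) = ⊕ of these = min[7, -4, 2, -3, -5] = -5.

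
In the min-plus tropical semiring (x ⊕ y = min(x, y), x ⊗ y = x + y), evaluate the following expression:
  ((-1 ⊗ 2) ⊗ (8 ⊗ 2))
((-1 ⊗ 2) ⊗ (8 ⊗ 2)) = 11

Expand innermost to outermost. Recall ⊕ takes the minimum of its arguments and ⊗ takes their sum. Working out the expression ((-1 ⊗ 2) ⊗ (8 ⊗ 2)) gives 11.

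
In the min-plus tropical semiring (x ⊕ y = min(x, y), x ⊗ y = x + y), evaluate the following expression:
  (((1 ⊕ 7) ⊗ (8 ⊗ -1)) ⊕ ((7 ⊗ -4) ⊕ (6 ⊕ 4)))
(((1 ⊕ 7) ⊗ (8 ⊗ -1)) ⊕ ((7 ⊗ -4) ⊕ (6 ⊕ 4))) = 3

Expand innermost to outermost. Recall ⊕ takes the minimum of its arguments and ⊗ takes their sum. Working out the expression (((1 ⊕ 7) ⊗ (8 ⊗ -1)) ⊕ ((7 ⊗ -4) ⊕ (6 ⊕ 4))) gives 3.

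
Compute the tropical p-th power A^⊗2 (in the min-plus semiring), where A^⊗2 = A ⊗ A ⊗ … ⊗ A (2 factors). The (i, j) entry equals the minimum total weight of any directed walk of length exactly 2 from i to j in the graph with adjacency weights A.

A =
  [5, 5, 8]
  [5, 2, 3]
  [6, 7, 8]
A^⊗2 =
  [10, 7, 8]
  [7, 4, 5]
  [11, 9, 10]

Each entry (A^⊗2)_ij equals the minimum over all length-2 walks i = v_0 → v_1 → … → v_2 = j of Σ_t A[v_t][v_{t+1}]. For example, for (i, j) = (0, 2) we minimise over 3 possible intermediate vertex sequences; the minimum is 8, attained along the walk 0 → 1 → 2.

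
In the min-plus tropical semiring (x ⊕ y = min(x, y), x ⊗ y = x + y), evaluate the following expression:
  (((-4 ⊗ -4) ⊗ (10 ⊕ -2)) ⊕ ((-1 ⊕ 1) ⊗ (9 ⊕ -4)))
(((-4 ⊗ -4) ⊗ (10 ⊕ -2)) ⊕ ((-1 ⊕ 1) ⊗ (9 ⊕ -4))) = -10

Expand innermost to outermost. Recall ⊕ takes the minimum of its arguments and ⊗ takes their sum. Working out the expression (((-4 ⊗ -4) ⊗ (10 ⊕ -2)) ⊕ ((-1 ⊕ 1) ⊗ (9 ⊕ -4))) gives -10.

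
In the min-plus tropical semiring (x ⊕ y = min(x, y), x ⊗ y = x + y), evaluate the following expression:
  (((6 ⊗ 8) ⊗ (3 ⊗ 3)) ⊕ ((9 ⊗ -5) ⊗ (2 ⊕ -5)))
(((6 ⊗ 8) ⊗ (3 ⊗ 3)) ⊕ ((9 ⊗ -5) ⊗ (2 ⊕ -5))) = -1

Expand innermost to outermost. Recall ⊕ takes the minimum of its arguments and ⊗ takes their sum. Working out the expression (((6 ⊗ 8) ⊗ (3 ⊗ 3)) ⊕ ((9 ⊗ -5) ⊗ (2 ⊕ -5))) gives -1.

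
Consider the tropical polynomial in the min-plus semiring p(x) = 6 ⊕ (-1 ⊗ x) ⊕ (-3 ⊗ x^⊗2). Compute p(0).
p(0) = -3

A tropical monomial a ⊗ x^⊗i evaluates to a + i · x. Evaluating each term at x = 0:
  Term 0 contributes 6 + 0 · 0 = 6
  Term 1 contributes -1 + 1 · 0 = -1
  Term 2 contributes -3 + 2 · 0 = -3
p(0) = ⊕ of these = min[6, -1, -3] = -3.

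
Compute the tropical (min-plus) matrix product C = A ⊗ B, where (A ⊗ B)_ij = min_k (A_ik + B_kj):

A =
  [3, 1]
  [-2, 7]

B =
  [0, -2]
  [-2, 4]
A ⊗ B =
  [-1, 1]
  [-2, -4]

Apply the min-plus product entry-by-entry:
  C[0][0] = min over k of (A[0][0] + B[0][0] = 3 + 0 = 3, A[0][1] + B[1][0] = 1 + -2 = -1) = -1 (attained at k = 1)
  C[0][1] = min over k of (A[0][0] + B[0][1] = 3 + -2 = 1, A[0][1] + B[1][1] = 1 + 4 = 5) = 1 (attained at k = 0)
  C[1][0] = min over k of (A[1][0] + B[0][0] = -2 + 0 = -2, A[1][1] + B[1][0] = 7 + -2 = 5) = -2 (attained at k = 0)
  C[1][1] = min over k of (A[1][0] + B[0][1] = -2 + -2 = -4, A[1][1] + B[1][1] = 7 + 4 = 11) = -4 (attained at k = 0)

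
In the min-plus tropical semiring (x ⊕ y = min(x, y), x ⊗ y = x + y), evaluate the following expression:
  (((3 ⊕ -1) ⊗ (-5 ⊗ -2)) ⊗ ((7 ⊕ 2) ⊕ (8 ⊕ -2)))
(((3 ⊕ -1) ⊗ (-5 ⊗ -2)) ⊗ ((7 ⊕ 2) ⊕ (8 ⊕ -2))) = -10

Expand innermost to outermost. Recall ⊕ takes the minimum of its arguments and ⊗ takes their sum. Working out the expression (((3 ⊕ -1) ⊗ (-5 ⊗ -2)) ⊗ ((7 ⊕ 2) ⊕ (8 ⊕ -2))) gives -10.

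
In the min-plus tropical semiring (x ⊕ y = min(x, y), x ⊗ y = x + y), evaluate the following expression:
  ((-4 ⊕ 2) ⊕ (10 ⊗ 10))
((-4 ⊕ 2) ⊕ (10 ⊗ 10)) = -4

Expand innermost to outermost. Recall ⊕ takes the minimum of its arguments and ⊗ takes their sum. Working out the expression ((-4 ⊕ 2) ⊕ (10 ⊗ 10)) gives -4.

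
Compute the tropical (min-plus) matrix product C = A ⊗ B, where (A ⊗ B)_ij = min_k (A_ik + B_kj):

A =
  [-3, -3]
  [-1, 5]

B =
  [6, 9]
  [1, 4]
A ⊗ B =
  [-2, 1]
  [5, 8]

Apply the min-plus product entry-by-entry:
  C[0][0] = min over k of (A[0][0] + B[0][0] = -3 + 6 = 3, A[0][1] + B[1][0] = -3 + 1 = -2) = -2 (attained at k = 1)
  C[0][1] = min over k of (A[0][0] + B[0][1] = -3 + 9 = 6, A[0][1] + B[1][1] = -3 + 4 = 1) = 1 (attained at k = 1)
  C[1][0] = min over k of (A[1][0] + B[0][0] = -1 + 6 = 5, A[1][1] + B[1][0] = 5 + 1 = 6) = 5 (attained at k = 0)
  C[1][1] = min over k of (A[1][0] + B[0][1] = -1 + 9 = 8, A[1][1] + B[1][1] = 5 + 4 = 9) = 8 (attained at k = 0)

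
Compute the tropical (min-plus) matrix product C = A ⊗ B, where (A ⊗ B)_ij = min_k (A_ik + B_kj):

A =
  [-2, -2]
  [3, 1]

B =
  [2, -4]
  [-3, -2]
A ⊗ B =
  [-5, -6]
  [-2, -1]

Apply the min-plus product entry-by-entry:
  C[0][0] = min over k of (A[0][0] + B[0][0] = -2 + 2 = 0, A[0][1] + B[1][0] = -2 + -3 = -5) = -5 (attained at k = 1)
  C[0][1] = min over k of (A[0][0] + B[0][1] = -2 + -4 = -6, A[0][1] + B[1][1] = -2 + -2 = -4) = -6 (attained at k = 0)
  C[1][0] = min over k of (A[1][0] + B[0][0] = 3 + 2 = 5, A[1][1] + B[1][0] = 1 + -3 = -2) = -2 (attained at k = 1)
  C[1][1] = min over k of (A[1][0] + B[0][1] = 3 + -4 = -1, A[1][1] + B[1][1] = 1 + -2 = -1) = -1 (attained at k = 0)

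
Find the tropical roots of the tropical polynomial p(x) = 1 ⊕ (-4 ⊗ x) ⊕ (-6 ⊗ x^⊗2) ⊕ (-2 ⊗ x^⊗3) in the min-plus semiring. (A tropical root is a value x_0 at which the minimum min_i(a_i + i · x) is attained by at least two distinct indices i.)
Roots: {-4, 2, 5}

Each tropical root is a break point of the lower envelope of the lines y = a_i + i · x (there are 4 lines, with slopes 0, 1, ..., 3). Only the lines that attain the minimum somewhere contribute to roots; other lines are dominated. Here the surviving (envelope) indices are i = 3, i = 2, i = 1, i = 0.
Intersections between consecutive envelope lines give the roots: for adjacent envelope indices i < j the intersection is x = (a_i − a_j) / (j − i). Reading off the sorted break points: {-4, 2, 5}.
Verification: at each break x_0, at least two indices attain the minimum of min_i(a_i + i · x_0).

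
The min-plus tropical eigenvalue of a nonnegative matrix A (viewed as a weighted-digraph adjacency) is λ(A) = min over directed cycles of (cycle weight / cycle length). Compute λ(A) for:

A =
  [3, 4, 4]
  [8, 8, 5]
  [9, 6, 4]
λ(A) = 3

Enumerate directed cycles and compute their means (weight / length). Sample:
  cycle 0 → 0: weight = 3, length = 1, mean = 3/1 ≈ 3.000
  cycle 1 → 1: weight = 8, length = 1, mean = 8/1 ≈ 8.000
  cycle 2 → 2: weight = 4, length = 1, mean = 4/1 ≈ 4.000
  cycle 0 → 1 → 0: weight = 12, length = 2, mean = 12/2 ≈ 6.000
  cycle 0 → 2 → 0: weight = 13, length = 2, mean = 13/2 ≈ 6.500
  cycle 1 → 0 → 1: weight = 12, length = 2, mean = 12/2 ≈ 6.000
Minimum mean = 3.000, attained e.g. along the cycle 0 → 0 with weight 3 and length 1. So λ(A) = 3/1 = 3.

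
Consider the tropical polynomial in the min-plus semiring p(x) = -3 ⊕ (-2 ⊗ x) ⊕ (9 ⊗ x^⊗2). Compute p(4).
p(4) = -3

A tropical monomial a ⊗ x^⊗i evaluates to a + i · x. Evaluating each term at x = 4:
  Term 0 contributes -3 + 0 · 4 = -3
  Term 1 contributes -2 + 1 · 4 = 2
  Term 2 contributes 9 + 2 · 4 = 17
p(4) = ⊕ of these = min[-3, 2, 17] = -3.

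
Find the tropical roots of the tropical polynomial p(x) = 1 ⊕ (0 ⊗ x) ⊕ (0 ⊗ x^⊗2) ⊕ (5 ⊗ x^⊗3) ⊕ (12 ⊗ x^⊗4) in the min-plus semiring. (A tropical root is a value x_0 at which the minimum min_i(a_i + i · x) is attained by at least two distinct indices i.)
Roots: {-7, -5, 0, 1}

Each tropical root is a break point of the lower envelope of the lines y = a_i + i · x (there are 5 lines, with slopes 0, 1, ..., 4). Only the lines that attain the minimum somewhere contribute to roots; other lines are dominated. Here the surviving (envelope) indices are i = 4, i = 3, i = 2, i = 1, i = 0.
Intersections between consecutive envelope lines give the roots: for adjacent envelope indices i < j the intersection is x = (a_i − a_j) / (j − i). Reading off the sorted break points: {-7, -5, 0, 1}.
Verification: at each break x_0, at least two indices attain the minimum of min_i(a_i + i · x_0).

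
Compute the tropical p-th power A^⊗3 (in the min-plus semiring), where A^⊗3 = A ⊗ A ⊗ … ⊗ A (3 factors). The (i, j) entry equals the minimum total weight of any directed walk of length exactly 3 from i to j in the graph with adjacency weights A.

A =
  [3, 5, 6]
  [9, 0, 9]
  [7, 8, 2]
A^⊗3 =
  [9, 5, 10]
  [9, 0, 9]
  [11, 8, 6]

Each entry (A^⊗3)_ij equals the minimum over all length-3 walks i = v_0 → v_1 → … → v_3 = j of Σ_t A[v_t][v_{t+1}]. For example, for (i, j) = (0, 2) we minimise over 9 possible intermediate vertex sequences; the minimum is 10, attained along the walk 0 → 2 → 2 → 2.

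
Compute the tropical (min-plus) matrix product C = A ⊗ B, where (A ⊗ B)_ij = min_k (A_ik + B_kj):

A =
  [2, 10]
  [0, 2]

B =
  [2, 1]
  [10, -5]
A ⊗ B =
  [4, 3]
  [2, -3]

Apply the min-plus product entry-by-entry:
  C[0][0] = min over k of (A[0][0] + B[0][0] = 2 + 2 = 4, A[0][1] + B[1][0] = 10 + 10 = 20) = 4 (attained at k = 0)
  C[0][1] = min over k of (A[0][0] + B[0][1] = 2 + 1 = 3, A[0][1] + B[1][1] = 10 + -5 = 5) = 3 (attained at k = 0)
  C[1][0] = min over k of (A[1][0] + B[0][0] = 0 + 2 = 2, A[1][1] + B[1][0] = 2 + 10 = 12) = 2 (attained at k = 0)
  C[1][1] = min over k of (A[1][0] + B[0][1] = 0 + 1 = 1, A[1][1] + B[1][1] = 2 + -5 = -3) = -3 (attained at k = 1)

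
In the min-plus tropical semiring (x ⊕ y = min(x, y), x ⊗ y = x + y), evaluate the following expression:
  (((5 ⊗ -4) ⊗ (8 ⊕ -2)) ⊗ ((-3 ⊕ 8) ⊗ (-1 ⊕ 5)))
(((5 ⊗ -4) ⊗ (8 ⊕ -2)) ⊗ ((-3 ⊕ 8) ⊗ (-1 ⊕ 5))) = -5

Expand innermost to outermost. Recall ⊕ takes the minimum of its arguments and ⊗ takes their sum. Working out the expression (((5 ⊗ -4) ⊗ (8 ⊕ -2)) ⊗ ((-3 ⊕ 8) ⊗ (-1 ⊕ 5))) gives -5.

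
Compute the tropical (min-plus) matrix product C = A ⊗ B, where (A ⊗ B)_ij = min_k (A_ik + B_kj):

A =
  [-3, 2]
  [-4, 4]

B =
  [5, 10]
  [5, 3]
A ⊗ B =
  [2, 5]
  [1, 6]

Apply the min-plus product entry-by-entry:
  C[0][0] = min over k of (A[0][0] + B[0][0] = -3 + 5 = 2, A[0][1] + B[1][0] = 2 + 5 = 7) = 2 (attained at k = 0)
  C[0][1] = min over k of (A[0][0] + B[0][1] = -3 + 10 = 7, A[0][1] + B[1][1] = 2 + 3 = 5) = 5 (attained at k = 1)
  C[1][0] = min over k of (A[1][0] + B[0][0] = -4 + 5 = 1, A[1][1] + B[1][0] = 4 + 5 = 9) = 1 (attained at k = 0)
  C[1][1] = min over k of (A[1][0] + B[0][1] = -4 + 10 = 6, A[1][1] + B[1][1] = 4 + 3 = 7) = 6 (attained at k = 0)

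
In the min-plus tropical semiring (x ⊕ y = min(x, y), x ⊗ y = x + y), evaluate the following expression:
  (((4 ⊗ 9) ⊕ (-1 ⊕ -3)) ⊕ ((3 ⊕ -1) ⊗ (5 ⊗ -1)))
(((4 ⊗ 9) ⊕ (-1 ⊕ -3)) ⊕ ((3 ⊕ -1) ⊗ (5 ⊗ -1))) = -3

Expand innermost to outermost. Recall ⊕ takes the minimum of its arguments and ⊗ takes their sum. Working out the expression (((4 ⊗ 9) ⊕ (-1 ⊕ -3)) ⊕ ((3 ⊕ -1) ⊗ (5 ⊗ -1))) gives -3.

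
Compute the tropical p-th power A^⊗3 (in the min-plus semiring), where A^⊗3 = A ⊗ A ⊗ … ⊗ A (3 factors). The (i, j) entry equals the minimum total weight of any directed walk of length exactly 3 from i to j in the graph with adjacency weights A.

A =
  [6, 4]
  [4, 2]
A^⊗3 =
  [10, 8]
  [8, 6]

Each entry (A^⊗3)_ij equals the minimum over all length-3 walks i = v_0 → v_1 → … → v_3 = j of Σ_t A[v_t][v_{t+1}]. For example, for (i, j) = (0, 1) we minimise over 4 possible intermediate vertex sequences; the minimum is 8, attained along the walk 0 → 1 → 1 → 1.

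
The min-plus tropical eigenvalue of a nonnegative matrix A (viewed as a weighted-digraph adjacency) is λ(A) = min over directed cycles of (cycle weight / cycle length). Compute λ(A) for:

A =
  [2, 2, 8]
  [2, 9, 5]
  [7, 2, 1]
λ(A) = 1

Enumerate directed cycles and compute their means (weight / length). Sample:
  cycle 0 → 0: weight = 2, length = 1, mean = 2/1 ≈ 2.000
  cycle 1 → 1: weight = 9, length = 1, mean = 9/1 ≈ 9.000
  cycle 2 → 2: weight = 1, length = 1, mean = 1/1 ≈ 1.000
  cycle 0 → 1 → 0: weight = 4, length = 2, mean = 4/2 ≈ 2.000
  cycle 0 → 2 → 0: weight = 15, length = 2, mean = 15/2 ≈ 7.500
  cycle 1 → 0 → 1: weight = 4, length = 2, mean = 4/2 ≈ 2.000
Minimum mean = 1.000, attained e.g. along the cycle 2 → 2 with weight 1 and length 1. So λ(A) = 1/1 = 1.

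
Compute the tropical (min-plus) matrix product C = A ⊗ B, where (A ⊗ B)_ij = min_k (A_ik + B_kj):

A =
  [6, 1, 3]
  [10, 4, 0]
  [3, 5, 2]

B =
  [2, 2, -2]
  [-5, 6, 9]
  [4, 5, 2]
A ⊗ B =
  [-4, 7, 4]
  [-1, 5, 2]
  [0, 5, 1]

Apply the min-plus product entry-by-entry:
  C[0][0] = min over k of (A[0][0] + B[0][0] = 6 + 2 = 8, A[0][1] + B[1][0] = 1 + -5 = -4, A[0][2] + B[2][0] = 3 + 4 = 7) = -4 (attained at k = 1)
  C[0][1] = min over k of (A[0][0] + B[0][1] = 6 + 2 = 8, A[0][1] + B[1][1] = 1 + 6 = 7, A[0][2] + B[2][1] = 3 + 5 = 8) = 7 (attained at k = 1)
  C[0][2] = min over k of (A[0][0] + B[0][2] = 6 + -2 = 4, A[0][1] + B[1][2] = 1 + 9 = 10, A[0][2] + B[2][2] = 3 + 2 = 5) = 4 (attained at k = 0)
  C[1][0] = min over k of (A[1][0] + B[0][0] = 10 + 2 = 12, A[1][1] + B[1][0] = 4 + -5 = -1, A[1][2] + B[2][0] = 0 + 4 = 4) = -1 (attained at k = 1)
  C[1][1] = min over k of (A[1][0] + B[0][1] = 10 + 2 = 12, A[1][1] + B[1][1] = 4 + 6 = 10, A[1][2] + B[2][1] = 0 + 5 = 5) = 5 (attained at k = 2)
  C[1][2] = min over k of (A[1][0] + B[0][2] = 10 + -2 = 8, A[1][1] + B[1][2] = 4 + 9 = 13, A[1][2] + B[2][2] = 0 + 2 = 2) = 2 (attained at k = 2)
  C[2][0] = min over k of (A[2][0] + B[0][0] = 3 + 2 = 5, A[2][1] + B[1][0] = 5 + -5 = 0, A[2][2] + B[2][0] = 2 + 4 = 6) = 0 (attained at k = 1)
  C[2][1] = min over k of (A[2][0] + B[0][1] = 3 + 2 = 5, A[2][1] + B[1][1] = 5 + 6 = 11, A[2][2] + B[2][1] = 2 + 5 = 7) = 5 (attained at k = 0)
  C[2][2] = min over k of (A[2][0] + B[0][2] = 3 + -2 = 1, A[2][1] + B[1][2] = 5 + 9 = 14, A[2][2] + B[2][2] = 2 + 2 = 4) = 1 (attained at k = 0)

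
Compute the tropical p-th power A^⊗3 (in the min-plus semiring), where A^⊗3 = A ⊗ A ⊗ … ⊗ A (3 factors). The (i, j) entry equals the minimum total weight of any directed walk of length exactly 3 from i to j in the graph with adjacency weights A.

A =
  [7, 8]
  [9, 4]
A^⊗3 =
  [21, 16]
  [17, 12]

Each entry (A^⊗3)_ij equals the minimum over all length-3 walks i = v_0 → v_1 → … → v_3 = j of Σ_t A[v_t][v_{t+1}]. For example, for (i, j) = (0, 1) we minimise over 4 possible intermediate vertex sequences; the minimum is 16, attained along the walk 0 → 1 → 1 → 1.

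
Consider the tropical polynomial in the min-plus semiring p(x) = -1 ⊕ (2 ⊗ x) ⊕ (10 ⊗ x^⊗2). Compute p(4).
p(4) = -1

A tropical monomial a ⊗ x^⊗i evaluates to a + i · x. Evaluating each term at x = 4:
  Term 0 contributes -1 + 0 · 4 = -1
  Term 1 contributes 2 + 1 · 4 = 6
  Term 2 contributes 10 + 2 · 4 = 18
p(4) = ⊕ of these = min[-1, 6, 18] = -1.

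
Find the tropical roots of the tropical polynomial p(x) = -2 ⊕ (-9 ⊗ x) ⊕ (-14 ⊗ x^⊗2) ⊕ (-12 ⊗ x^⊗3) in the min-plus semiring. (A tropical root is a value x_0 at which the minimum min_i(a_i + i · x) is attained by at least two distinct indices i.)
Roots: {-2, 5, 7}

Each tropical root is a break point of the lower envelope of the lines y = a_i + i · x (there are 4 lines, with slopes 0, 1, ..., 3). Only the lines that attain the minimum somewhere contribute to roots; other lines are dominated. Here the surviving (envelope) indices are i = 3, i = 2, i = 1, i = 0.
Intersections between consecutive envelope lines give the roots: for adjacent envelope indices i < j the intersection is x = (a_i − a_j) / (j − i). Reading off the sorted break points: {-2, 5, 7}.
Verification: at each break x_0, at least two indices attain the minimum of min_i(a_i + i · x_0).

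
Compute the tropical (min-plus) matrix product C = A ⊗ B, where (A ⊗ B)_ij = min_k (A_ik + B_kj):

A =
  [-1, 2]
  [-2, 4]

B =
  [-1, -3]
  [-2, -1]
A ⊗ B =
  [-2, -4]
  [-3, -5]

Apply the min-plus product entry-by-entry:
  C[0][0] = min over k of (A[0][0] + B[0][0] = -1 + -1 = -2, A[0][1] + B[1][0] = 2 + -2 = 0) = -2 (attained at k = 0)
  C[0][1] = min over k of (A[0][0] + B[0][1] = -1 + -3 = -4, A[0][1] + B[1][1] = 2 + -1 = 1) = -4 (attained at k = 0)
  C[1][0] = min over k of (A[1][0] + B[0][0] = -2 + -1 = -3, A[1][1] + B[1][0] = 4 + -2 = 2) = -3 (attained at k = 0)
  C[1][1] = min over k of (A[1][0] + B[0][1] = -2 + -3 = -5, A[1][1] + B[1][1] = 4 + -1 = 3) = -5 (attained at k = 0)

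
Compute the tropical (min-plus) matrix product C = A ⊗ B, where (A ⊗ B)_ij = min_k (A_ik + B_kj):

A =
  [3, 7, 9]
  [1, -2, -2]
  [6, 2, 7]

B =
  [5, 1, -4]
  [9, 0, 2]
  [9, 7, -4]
A ⊗ B =
  [8, 4, -1]
  [6, -2, -6]
  [11, 2, 2]

Apply the min-plus product entry-by-entry:
  C[0][0] = min over k of (A[0][0] + B[0][0] = 3 + 5 = 8, A[0][1] + B[1][0] = 7 + 9 = 16, A[0][2] + B[2][0] = 9 + 9 = 18) = 8 (attained at k = 0)
  C[0][1] = min over k of (A[0][0] + B[0][1] = 3 + 1 = 4, A[0][1] + B[1][1] = 7 + 0 = 7, A[0][2] + B[2][1] = 9 + 7 = 16) = 4 (attained at k = 0)
  C[0][2] = min over k of (A[0][0] + B[0][2] = 3 + -4 = -1, A[0][1] + B[1][2] = 7 + 2 = 9, A[0][2] + B[2][2] = 9 + -4 = 5) = -1 (attained at k = 0)
  C[1][0] = min over k of (A[1][0] + B[0][0] = 1 + 5 = 6, A[1][1] + B[1][0] = -2 + 9 = 7, A[1][2] + B[2][0] = -2 + 9 = 7) = 6 (attained at k = 0)
  C[1][1] = min over k of (A[1][0] + B[0][1] = 1 + 1 = 2, A[1][1] + B[1][1] = -2 + 0 = -2, A[1][2] + B[2][1] = -2 + 7 = 5) = -2 (attained at k = 1)
  C[1][2] = min over k of (A[1][0] + B[0][2] = 1 + -4 = -3, A[1][1] + B[1][2] = -2 + 2 = 0, A[1][2] + B[2][2] = -2 + -4 = -6) = -6 (attained at k = 2)
  C[2][0] = min over k of (A[2][0] + B[0][0] = 6 + 5 = 11, A[2][1] + B[1][0] = 2 + 9 = 11, A[2][2] + B[2][0] = 7 + 9 = 16) = 11 (attained at k = 0)
  C[2][1] = min over k of (A[2][0] + B[0][1] = 6 + 1 = 7, A[2][1] + B[1][1] = 2 + 0 = 2, A[2][2] + B[2][1] = 7 + 7 = 14) = 2 (attained at k = 1)
  C[2][2] = min over k of (A[2][0] + B[0][2] = 6 + -4 = 2, A[2][1] + B[1][2] = 2 + 2 = 4, A[2][2] + B[2][2] = 7 + -4 = 3) = 2 (attained at k = 0)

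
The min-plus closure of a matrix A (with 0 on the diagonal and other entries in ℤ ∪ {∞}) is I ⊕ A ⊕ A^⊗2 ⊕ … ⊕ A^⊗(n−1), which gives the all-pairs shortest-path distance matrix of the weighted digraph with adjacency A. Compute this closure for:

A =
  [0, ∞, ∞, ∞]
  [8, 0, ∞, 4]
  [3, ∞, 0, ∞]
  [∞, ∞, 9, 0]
Closure =
  [0, ∞, ∞, ∞]
  [8, 0, 13, 4]
  [3, ∞, 0, ∞]
  [12, ∞, 9, 0]

This is the Floyd-Warshall all-pairs shortest-path computation. For each intermediate vertex k = 0, 1, …, 3, update dist[i][j] ← min(dist[i][j], dist[i][k] + dist[k][j]). The final matrix gives, for each (i, j), the minimum total weight of any directed path from i to j (possibly empty when i = j).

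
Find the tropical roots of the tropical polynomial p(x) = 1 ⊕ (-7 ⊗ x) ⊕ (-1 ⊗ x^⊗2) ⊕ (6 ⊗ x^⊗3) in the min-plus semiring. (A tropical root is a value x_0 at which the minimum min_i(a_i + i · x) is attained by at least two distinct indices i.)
Roots: {-7, -6, 8}

Each tropical root is a break point of the lower envelope of the lines y = a_i + i · x (there are 4 lines, with slopes 0, 1, ..., 3). Only the lines that attain the minimum somewhere contribute to roots; other lines are dominated. Here the surviving (envelope) indices are i = 3, i = 2, i = 1, i = 0.
Intersections between consecutive envelope lines give the roots: for adjacent envelope indices i < j the intersection is x = (a_i − a_j) / (j − i). Reading off the sorted break points: {-7, -6, 8}.
Verification: at each break x_0, at least two indices attain the minimum of min_i(a_i + i · x_0).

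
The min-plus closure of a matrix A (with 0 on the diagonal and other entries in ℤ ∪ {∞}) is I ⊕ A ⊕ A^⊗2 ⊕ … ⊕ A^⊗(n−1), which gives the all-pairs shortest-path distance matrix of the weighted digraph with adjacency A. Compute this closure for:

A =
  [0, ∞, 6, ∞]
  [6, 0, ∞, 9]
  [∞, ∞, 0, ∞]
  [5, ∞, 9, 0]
Closure =
  [0, ∞, 6, ∞]
  [6, 0, 12, 9]
  [∞, ∞, 0, ∞]
  [5, ∞, 9, 0]

This is the Floyd-Warshall all-pairs shortest-path computation. For each intermediate vertex k = 0, 1, …, 3, update dist[i][j] ← min(dist[i][j], dist[i][k] + dist[k][j]). The final matrix gives, for each (i, j), the minimum total weight of any directed path from i to j (possibly empty when i = j).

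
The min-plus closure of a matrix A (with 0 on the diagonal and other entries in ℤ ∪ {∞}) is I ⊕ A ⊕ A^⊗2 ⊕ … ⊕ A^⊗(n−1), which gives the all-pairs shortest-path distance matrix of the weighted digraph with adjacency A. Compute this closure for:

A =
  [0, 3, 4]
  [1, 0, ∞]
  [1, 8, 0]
Closure =
  [0, 3, 4]
  [1, 0, 5]
  [1, 4, 0]

This is the Floyd-Warshall all-pairs shortest-path computation. For each intermediate vertex k = 0, 1, …, 2, update dist[i][j] ← min(dist[i][j], dist[i][k] + dist[k][j]). The final matrix gives, for each (i, j), the minimum total weight of any directed path from i to j (possibly empty when i = j).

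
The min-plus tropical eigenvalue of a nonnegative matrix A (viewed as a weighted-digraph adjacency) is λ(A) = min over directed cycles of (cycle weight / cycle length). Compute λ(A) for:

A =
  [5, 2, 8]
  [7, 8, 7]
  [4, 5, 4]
λ(A) = 4

Enumerate directed cycles and compute their means (weight / length). Sample:
  cycle 0 → 0: weight = 5, length = 1, mean = 5/1 ≈ 5.000
  cycle 1 → 1: weight = 8, length = 1, mean = 8/1 ≈ 8.000
  cycle 2 → 2: weight = 4, length = 1, mean = 4/1 ≈ 4.000
  cycle 0 → 1 → 0: weight = 9, length = 2, mean = 9/2 ≈ 4.500
  cycle 0 → 2 → 0: weight = 12, length = 2, mean = 12/2 ≈ 6.000
  cycle 1 → 0 → 1: weight = 9, length = 2, mean = 9/2 ≈ 4.500
Minimum mean = 4.000, attained e.g. along the cycle 2 → 2 with weight 4 and length 1. So λ(A) = 4/1 = 4.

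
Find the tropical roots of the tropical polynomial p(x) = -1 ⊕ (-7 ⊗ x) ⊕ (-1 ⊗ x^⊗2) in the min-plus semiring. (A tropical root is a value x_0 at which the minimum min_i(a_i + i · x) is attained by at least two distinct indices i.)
Roots: {-6, 6}

Each tropical root is a break point of the lower envelope of the lines y = a_i + i · x (there are 3 lines, with slopes 0, 1, ..., 2). Only the lines that attain the minimum somewhere contribute to roots; other lines are dominated. Here the surviving (envelope) indices are i = 2, i = 1, i = 0.
Intersections between consecutive envelope lines give the roots: for adjacent envelope indices i < j the intersection is x = (a_i − a_j) / (j − i). Reading off the sorted break points: {-6, 6}.
Verification: at each break x_0, at least two indices attain the minimum of min_i(a_i + i · x_0).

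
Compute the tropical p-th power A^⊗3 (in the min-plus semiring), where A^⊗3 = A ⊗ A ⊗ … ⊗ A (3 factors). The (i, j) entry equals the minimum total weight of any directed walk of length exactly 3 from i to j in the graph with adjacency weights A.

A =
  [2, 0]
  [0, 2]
A^⊗3 =
  [2, 0]
  [0, 2]

Each entry (A^⊗3)_ij equals the minimum over all length-3 walks i = v_0 → v_1 → … → v_3 = j of Σ_t A[v_t][v_{t+1}]. For example, for (i, j) = (0, 1) we minimise over 4 possible intermediate vertex sequences; the minimum is 0, attained along the walk 0 → 1 → 0 → 1.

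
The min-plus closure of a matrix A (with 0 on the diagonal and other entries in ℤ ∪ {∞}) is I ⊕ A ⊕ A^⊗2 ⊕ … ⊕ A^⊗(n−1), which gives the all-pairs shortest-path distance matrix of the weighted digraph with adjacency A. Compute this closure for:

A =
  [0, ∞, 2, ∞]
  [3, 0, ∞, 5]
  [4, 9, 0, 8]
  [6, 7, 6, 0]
Closure =
  [0, 11, 2, 10]
  [3, 0, 5, 5]
  [4, 9, 0, 8]
  [6, 7, 6, 0]

This is the Floyd-Warshall all-pairs shortest-path computation. For each intermediate vertex k = 0, 1, …, 3, update dist[i][j] ← min(dist[i][j], dist[i][k] + dist[k][j]). The final matrix gives, for each (i, j), the minimum total weight of any directed path from i to j (possibly empty when i = j).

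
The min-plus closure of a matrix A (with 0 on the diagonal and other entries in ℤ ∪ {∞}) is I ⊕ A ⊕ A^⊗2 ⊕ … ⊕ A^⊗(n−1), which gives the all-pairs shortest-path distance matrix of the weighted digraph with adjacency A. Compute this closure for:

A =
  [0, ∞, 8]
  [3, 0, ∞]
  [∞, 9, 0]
Closure =
  [0, 17, 8]
  [3, 0, 11]
  [12, 9, 0]

This is the Floyd-Warshall all-pairs shortest-path computation. For each intermediate vertex k = 0, 1, …, 2, update dist[i][j] ← min(dist[i][j], dist[i][k] + dist[k][j]). The final matrix gives, for each (i, j), the minimum total weight of any directed path from i to j (possibly empty when i = j).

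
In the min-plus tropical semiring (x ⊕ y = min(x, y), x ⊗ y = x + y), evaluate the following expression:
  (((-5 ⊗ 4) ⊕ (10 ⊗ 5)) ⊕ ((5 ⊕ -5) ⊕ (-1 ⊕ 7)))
(((-5 ⊗ 4) ⊕ (10 ⊗ 5)) ⊕ ((5 ⊕ -5) ⊕ (-1 ⊕ 7))) = -5

Expand innermost to outermost. Recall ⊕ takes the minimum of its arguments and ⊗ takes their sum. Working out the expression (((-5 ⊗ 4) ⊕ (10 ⊗ 5)) ⊕ ((5 ⊕ -5) ⊕ (-1 ⊕ 7))) gives -5.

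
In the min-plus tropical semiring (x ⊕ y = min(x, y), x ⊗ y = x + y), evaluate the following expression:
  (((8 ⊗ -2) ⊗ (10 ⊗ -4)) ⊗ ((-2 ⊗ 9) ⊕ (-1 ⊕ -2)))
(((8 ⊗ -2) ⊗ (10 ⊗ -4)) ⊗ ((-2 ⊗ 9) ⊕ (-1 ⊕ -2))) = 10

Expand innermost to outermost. Recall ⊕ takes the minimum of its arguments and ⊗ takes their sum. Working out the expression (((8 ⊗ -2) ⊗ (10 ⊗ -4)) ⊗ ((-2 ⊗ 9) ⊕ (-1 ⊕ -2))) gives 10.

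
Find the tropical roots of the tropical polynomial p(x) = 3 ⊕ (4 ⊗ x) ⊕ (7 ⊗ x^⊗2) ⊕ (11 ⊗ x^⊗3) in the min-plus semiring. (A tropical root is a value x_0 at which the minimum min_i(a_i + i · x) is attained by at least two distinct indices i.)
Roots: {-4, -3, -1}

Each tropical root is a break point of the lower envelope of the lines y = a_i + i · x (there are 4 lines, with slopes 0, 1, ..., 3). Only the lines that attain the minimum somewhere contribute to roots; other lines are dominated. Here the surviving (envelope) indices are i = 3, i = 2, i = 1, i = 0.
Intersections between consecutive envelope lines give the roots: for adjacent envelope indices i < j the intersection is x = (a_i − a_j) / (j − i). Reading off the sorted break points: {-4, -3, -1}.
Verification: at each break x_0, at least two indices attain the minimum of min_i(a_i + i · x_0).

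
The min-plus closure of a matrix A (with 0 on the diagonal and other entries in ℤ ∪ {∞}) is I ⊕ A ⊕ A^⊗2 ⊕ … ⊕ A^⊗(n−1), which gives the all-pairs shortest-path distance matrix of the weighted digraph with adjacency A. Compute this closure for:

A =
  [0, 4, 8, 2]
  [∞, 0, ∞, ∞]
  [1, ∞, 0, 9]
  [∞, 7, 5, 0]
Closure =
  [0, 4, 7, 2]
  [∞, 0, ∞, ∞]
  [1, 5, 0, 3]
  [6, 7, 5, 0]

This is the Floyd-Warshall all-pairs shortest-path computation. For each intermediate vertex k = 0, 1, …, 3, update dist[i][j] ← min(dist[i][j], dist[i][k] + dist[k][j]). The final matrix gives, for each (i, j), the minimum total weight of any directed path from i to j (possibly empty when i = j).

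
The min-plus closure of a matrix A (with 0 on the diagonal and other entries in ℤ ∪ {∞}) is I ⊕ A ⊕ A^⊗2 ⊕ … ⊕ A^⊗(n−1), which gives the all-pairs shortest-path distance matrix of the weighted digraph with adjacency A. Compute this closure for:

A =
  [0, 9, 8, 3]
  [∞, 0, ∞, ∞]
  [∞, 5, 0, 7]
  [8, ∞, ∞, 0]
Closure =
  [0, 9, 8, 3]
  [∞, 0, ∞, ∞]
  [15, 5, 0, 7]
  [8, 17, 16, 0]

This is the Floyd-Warshall all-pairs shortest-path computation. For each intermediate vertex k = 0, 1, …, 3, update dist[i][j] ← min(dist[i][j], dist[i][k] + dist[k][j]). The final matrix gives, for each (i, j), the minimum total weight of any directed path from i to j (possibly empty when i = j).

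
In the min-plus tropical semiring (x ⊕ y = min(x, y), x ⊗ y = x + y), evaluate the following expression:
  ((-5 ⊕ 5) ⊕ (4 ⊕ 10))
((-5 ⊕ 5) ⊕ (4 ⊕ 10)) = -5

Expand innermost to outermost. Recall ⊕ takes the minimum of its arguments and ⊗ takes their sum. Working out the expression ((-5 ⊕ 5) ⊕ (4 ⊕ 10)) gives -5.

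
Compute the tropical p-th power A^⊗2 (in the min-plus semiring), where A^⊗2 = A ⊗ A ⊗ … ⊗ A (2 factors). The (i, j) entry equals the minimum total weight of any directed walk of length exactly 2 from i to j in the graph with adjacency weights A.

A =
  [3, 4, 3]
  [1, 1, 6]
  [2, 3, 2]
A^⊗2 =
  [5, 5, 5]
  [2, 2, 4]
  [4, 4, 4]

Each entry (A^⊗2)_ij equals the minimum over all length-2 walks i = v_0 → v_1 → … → v_2 = j of Σ_t A[v_t][v_{t+1}]. For example, for (i, j) = (0, 2) we minimise over 3 possible intermediate vertex sequences; the minimum is 5, attained along the walk 0 → 2 → 2.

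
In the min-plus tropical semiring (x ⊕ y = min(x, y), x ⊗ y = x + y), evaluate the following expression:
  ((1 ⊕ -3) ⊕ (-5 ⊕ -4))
((1 ⊕ -3) ⊕ (-5 ⊕ -4)) = -5

Expand innermost to outermost. Recall ⊕ takes the minimum of its arguments and ⊗ takes their sum. Working out the expression ((1 ⊕ -3) ⊕ (-5 ⊕ -4)) gives -5.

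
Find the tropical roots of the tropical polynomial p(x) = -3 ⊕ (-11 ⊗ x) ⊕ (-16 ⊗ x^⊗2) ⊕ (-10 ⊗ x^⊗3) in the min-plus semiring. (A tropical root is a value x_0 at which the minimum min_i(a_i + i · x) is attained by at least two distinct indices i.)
Roots: {-6, 5, 8}

Each tropical root is a break point of the lower envelope of the lines y = a_i + i · x (there are 4 lines, with slopes 0, 1, ..., 3). Only the lines that attain the minimum somewhere contribute to roots; other lines are dominated. Here the surviving (envelope) indices are i = 3, i = 2, i = 1, i = 0.
Intersections between consecutive envelope lines give the roots: for adjacent envelope indices i < j the intersection is x = (a_i − a_j) / (j − i). Reading off the sorted break points: {-6, 5, 8}.
Verification: at each break x_0, at least two indices attain the minimum of min_i(a_i + i · x_0).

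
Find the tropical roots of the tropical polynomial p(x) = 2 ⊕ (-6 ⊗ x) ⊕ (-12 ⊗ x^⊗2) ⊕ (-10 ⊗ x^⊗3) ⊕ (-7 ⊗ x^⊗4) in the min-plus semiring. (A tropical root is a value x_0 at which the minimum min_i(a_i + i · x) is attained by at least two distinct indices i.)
Roots: {-3, -2, 6, 8}

Each tropical root is a break point of the lower envelope of the lines y = a_i + i · x (there are 5 lines, with slopes 0, 1, ..., 4). Only the lines that attain the minimum somewhere contribute to roots; other lines are dominated. Here the surviving (envelope) indices are i = 4, i = 3, i = 2, i = 1, i = 0.
Intersections between consecutive envelope lines give the roots: for adjacent envelope indices i < j the intersection is x = (a_i − a_j) / (j − i). Reading off the sorted break points: {-3, -2, 6, 8}.
Verification: at each break x_0, at least two indices attain the minimum of min_i(a_i + i · x_0).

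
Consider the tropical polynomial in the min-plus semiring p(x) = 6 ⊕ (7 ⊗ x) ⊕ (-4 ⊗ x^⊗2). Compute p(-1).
p(-1) = -6

A tropical monomial a ⊗ x^⊗i evaluates to a + i · x. Evaluating each term at x = -1:
  Term 0 contributes 6 + 0 · -1 = 6
  Term 1 contributes 7 + 1 · -1 = 6
  Term 2 contributes -4 + 2 · -1 = -6
p(-1) = ⊕ of these = min[6, 6, -6] = -6.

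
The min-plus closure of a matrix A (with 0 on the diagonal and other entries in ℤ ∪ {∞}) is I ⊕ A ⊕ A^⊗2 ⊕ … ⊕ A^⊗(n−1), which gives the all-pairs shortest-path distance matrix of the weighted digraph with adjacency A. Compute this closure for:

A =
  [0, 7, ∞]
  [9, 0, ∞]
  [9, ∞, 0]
Closure =
  [0, 7, ∞]
  [9, 0, ∞]
  [9, 16, 0]

This is the Floyd-Warshall all-pairs shortest-path computation. For each intermediate vertex k = 0, 1, …, 2, update dist[i][j] ← min(dist[i][j], dist[i][k] + dist[k][j]). The final matrix gives, for each (i, j), the minimum total weight of any directed path from i to j (possibly empty when i = j).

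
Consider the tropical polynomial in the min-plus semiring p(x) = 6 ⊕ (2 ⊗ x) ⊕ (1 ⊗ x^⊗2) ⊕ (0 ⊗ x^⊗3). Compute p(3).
p(3) = 5

A tropical monomial a ⊗ x^⊗i evaluates to a + i · x. Evaluating each term at x = 3:
  Term 0 contributes 6 + 0 · 3 = 6
  Term 1 contributes 2 + 1 · 3 = 5
  Term 2 contributes 1 + 2 · 3 = 7
  Term 3 contributes 0 + 3 · 3 = 9
p(3) = ⊕ of these = min[6, 5, 7, 9] = 5.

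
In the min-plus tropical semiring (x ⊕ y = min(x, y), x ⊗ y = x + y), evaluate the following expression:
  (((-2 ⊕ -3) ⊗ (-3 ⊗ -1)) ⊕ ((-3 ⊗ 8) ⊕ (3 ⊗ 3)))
(((-2 ⊕ -3) ⊗ (-3 ⊗ -1)) ⊕ ((-3 ⊗ 8) ⊕ (3 ⊗ 3))) = -7

Expand innermost to outermost. Recall ⊕ takes the minimum of its arguments and ⊗ takes their sum. Working out the expression (((-2 ⊕ -3) ⊗ (-3 ⊗ -1)) ⊕ ((-3 ⊗ 8) ⊕ (3 ⊗ 3))) gives -7.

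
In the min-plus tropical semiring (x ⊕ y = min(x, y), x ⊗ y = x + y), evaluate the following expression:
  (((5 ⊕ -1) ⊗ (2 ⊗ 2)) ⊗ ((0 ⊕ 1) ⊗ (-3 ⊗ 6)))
(((5 ⊕ -1) ⊗ (2 ⊗ 2)) ⊗ ((0 ⊕ 1) ⊗ (-3 ⊗ 6))) = 6

Expand innermost to outermost. Recall ⊕ takes the minimum of its arguments and ⊗ takes their sum. Working out the expression (((5 ⊕ -1) ⊗ (2 ⊗ 2)) ⊗ ((0 ⊕ 1) ⊗ (-3 ⊗ 6))) gives 6.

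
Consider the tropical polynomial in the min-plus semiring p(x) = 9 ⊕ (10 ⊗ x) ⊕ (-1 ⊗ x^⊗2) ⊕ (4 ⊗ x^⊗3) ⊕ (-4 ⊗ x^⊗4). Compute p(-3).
p(-3) = -16

A tropical monomial a ⊗ x^⊗i evaluates to a + i · x. Evaluating each term at x = -3:
  Term 0 contributes 9 + 0 · -3 = 9
  Term 1 contributes 10 + 1 · -3 = 7
  Term 2 contributes -1 + 2 · -3 = -7
  Term 3 contributes 4 + 3 · -3 = -5
  Term 4 contributes -4 + 4 · -3 = -16
p(-3) = ⊕ of these = min[9, 7, -7, -5, -16] = -16.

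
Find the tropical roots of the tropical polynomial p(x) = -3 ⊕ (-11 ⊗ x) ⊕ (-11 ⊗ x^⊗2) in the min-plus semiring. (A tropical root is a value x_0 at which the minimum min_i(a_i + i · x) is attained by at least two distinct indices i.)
Roots: {0, 8}

Each tropical root is a break point of the lower envelope of the lines y = a_i + i · x (there are 3 lines, with slopes 0, 1, ..., 2). Only the lines that attain the minimum somewhere contribute to roots; other lines are dominated. Here the surviving (envelope) indices are i = 2, i = 1, i = 0.
Intersections between consecutive envelope lines give the roots: for adjacent envelope indices i < j the intersection is x = (a_i − a_j) / (j − i). Reading off the sorted break points: {0, 8}.
Verification: at each break x_0, at least two indices attain the minimum of min_i(a_i + i · x_0).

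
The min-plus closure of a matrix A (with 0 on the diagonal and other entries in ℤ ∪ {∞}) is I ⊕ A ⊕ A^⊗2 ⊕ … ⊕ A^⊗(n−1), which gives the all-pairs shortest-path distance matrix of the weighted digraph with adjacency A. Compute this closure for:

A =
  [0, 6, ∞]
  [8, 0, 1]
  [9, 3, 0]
Closure =
  [0, 6, 7]
  [8, 0, 1]
  [9, 3, 0]

This is the Floyd-Warshall all-pairs shortest-path computation. For each intermediate vertex k = 0, 1, …, 2, update dist[i][j] ← min(dist[i][j], dist[i][k] + dist[k][j]). The final matrix gives, for each (i, j), the minimum total weight of any directed path from i to j (possibly empty when i = j).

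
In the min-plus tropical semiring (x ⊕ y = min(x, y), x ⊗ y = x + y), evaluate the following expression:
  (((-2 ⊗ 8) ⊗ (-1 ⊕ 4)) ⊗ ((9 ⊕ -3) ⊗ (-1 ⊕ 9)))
(((-2 ⊗ 8) ⊗ (-1 ⊕ 4)) ⊗ ((9 ⊕ -3) ⊗ (-1 ⊕ 9))) = 1

Expand innermost to outermost. Recall ⊕ takes the minimum of its arguments and ⊗ takes their sum. Working out the expression (((-2 ⊗ 8) ⊗ (-1 ⊕ 4)) ⊗ ((9 ⊕ -3) ⊗ (-1 ⊕ 9))) gives 1.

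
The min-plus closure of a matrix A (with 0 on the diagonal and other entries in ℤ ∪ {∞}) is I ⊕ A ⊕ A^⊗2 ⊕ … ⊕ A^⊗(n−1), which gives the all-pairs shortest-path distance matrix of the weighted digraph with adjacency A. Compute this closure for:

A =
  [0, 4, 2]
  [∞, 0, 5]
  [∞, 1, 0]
Closure =
  [0, 3, 2]
  [∞, 0, 5]
  [∞, 1, 0]

This is the Floyd-Warshall all-pairs shortest-path computation. For each intermediate vertex k = 0, 1, …, 2, update dist[i][j] ← min(dist[i][j], dist[i][k] + dist[k][j]). The final matrix gives, for each (i, j), the minimum total weight of any directed path from i to j (possibly empty when i = j).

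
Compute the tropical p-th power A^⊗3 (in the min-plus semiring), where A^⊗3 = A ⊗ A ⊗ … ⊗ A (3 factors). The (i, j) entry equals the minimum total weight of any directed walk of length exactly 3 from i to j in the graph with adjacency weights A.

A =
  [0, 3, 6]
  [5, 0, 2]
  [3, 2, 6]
A^⊗3 =
  [0, 3, 5]
  [5, 0, 2]
  [3, 2, 4]

Each entry (A^⊗3)_ij equals the minimum over all length-3 walks i = v_0 → v_1 → … → v_3 = j of Σ_t A[v_t][v_{t+1}]. For example, for (i, j) = (0, 2) we minimise over 9 possible intermediate vertex sequences; the minimum is 5, attained along the walk 0 → 0 → 1 → 2.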